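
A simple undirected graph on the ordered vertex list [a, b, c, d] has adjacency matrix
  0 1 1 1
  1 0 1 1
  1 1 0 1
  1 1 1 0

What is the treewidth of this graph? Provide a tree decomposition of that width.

With just one bag of size 4, the width is 4 − 1 = 3, so tw(G) ≤ 3. For the lower bound, the 4 vertices {a, b, c, d} are pairwise adjacent, and any tree decomposition puts a clique entirely inside one bag — forcing width ≥ 3. The upper and lower bounds meet at 3, so that is the treewidth.

Treewidth 3.
One such decomposition:
Bags: B1 = {a, b, c, d}
Tree: (single bag)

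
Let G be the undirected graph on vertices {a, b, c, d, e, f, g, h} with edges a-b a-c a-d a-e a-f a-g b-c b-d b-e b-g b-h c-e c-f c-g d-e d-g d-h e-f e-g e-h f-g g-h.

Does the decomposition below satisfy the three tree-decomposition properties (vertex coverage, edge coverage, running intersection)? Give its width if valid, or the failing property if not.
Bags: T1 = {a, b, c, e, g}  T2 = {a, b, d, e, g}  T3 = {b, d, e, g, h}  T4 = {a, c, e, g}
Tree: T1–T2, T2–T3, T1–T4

No — vertex f appears in no bag.

A tree decomposition must satisfy three properties: every vertex lies in some bag; for every edge, both endpoints lie together in some bag; and for every vertex, the bags containing it form a connected subtree. Here vertex f appears in no bag, so the decomposition is invalid.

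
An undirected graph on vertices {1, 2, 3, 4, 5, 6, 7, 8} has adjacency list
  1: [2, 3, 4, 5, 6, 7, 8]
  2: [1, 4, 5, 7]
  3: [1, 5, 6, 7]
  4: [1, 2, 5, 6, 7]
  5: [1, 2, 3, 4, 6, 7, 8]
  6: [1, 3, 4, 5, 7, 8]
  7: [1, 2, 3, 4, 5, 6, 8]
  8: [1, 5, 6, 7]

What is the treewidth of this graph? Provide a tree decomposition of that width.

Treewidth 4.
One optimal decomposition is:
Bags: B1 = {1, 2, 4, 5, 7}  B2 = {1, 4, 5, 6, 7}  B3 = {1, 3, 5, 6, 7}  B4 = {1, 5, 6, 7, 8}
Tree: B1–B2, B2–B3, B2–B4

Each bag holds 5 vertices, so the decomposition has width 4, which upper-bounds the treewidth. On the other hand G contains the 5-clique {1, 2, 4, 5, 7}. A clique must lie in a single bag of any decomposition, so no decomposition can have width below 4. Combining the bounds, tw(G) = 4.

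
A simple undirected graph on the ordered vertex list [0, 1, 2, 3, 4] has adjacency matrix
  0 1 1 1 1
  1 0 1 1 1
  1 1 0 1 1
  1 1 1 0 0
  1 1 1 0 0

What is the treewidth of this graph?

3

A width-3 tree decomposition is:
Bags: B1 = {0, 1, 2, 4}  B2 = {0, 1, 2, 3}
Tree: B1–B2
Each bag holds 4 vertices, so the decomposition has width 3, which upper-bounds the treewidth. For the lower bound, the 4 vertices {0, 1, 2, 3} are pairwise adjacent, and any tree decomposition puts a clique entirely inside one bag — forcing width ≥ 3. Combining the bounds, tw(G) = 3.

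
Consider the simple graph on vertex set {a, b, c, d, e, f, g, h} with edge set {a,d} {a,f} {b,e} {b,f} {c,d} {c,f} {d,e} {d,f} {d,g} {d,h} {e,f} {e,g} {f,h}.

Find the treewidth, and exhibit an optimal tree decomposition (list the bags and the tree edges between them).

Treewidth 2.
One optimal decomposition is:
Bags: B1 = {d, e, f}  B2 = {b, e, f}  B3 = {a, d, f}  B4 = {d, e, g}  B5 = {c, d, f}  B6 = {d, f, h}
Tree: B1–B2, B1–B3, B1–B4, B1–B5, B3–B6

Every bag has size at most 3, so the width is 3 − 1 = 2 and tw(G) ≤ 2. For the lower bound, the 3 vertices {d, e, g} are pairwise adjacent, and any tree decomposition puts a clique entirely inside one bag — forcing width ≥ 2. The upper and lower bounds meet at 2, so that is the treewidth.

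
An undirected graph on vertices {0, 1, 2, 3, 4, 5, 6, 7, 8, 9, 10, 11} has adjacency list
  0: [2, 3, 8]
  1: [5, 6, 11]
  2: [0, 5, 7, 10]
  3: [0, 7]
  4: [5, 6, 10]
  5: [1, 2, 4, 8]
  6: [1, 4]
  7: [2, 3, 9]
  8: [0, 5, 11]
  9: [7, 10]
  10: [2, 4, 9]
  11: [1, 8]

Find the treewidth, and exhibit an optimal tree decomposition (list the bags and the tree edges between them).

Treewidth 3.
One optimal decomposition is:
Bags: B1 = {1, 6, 8, 11}  B2 = {1, 5, 6, 8}  B3 = {4, 5, 6, 8}  B4 = {0, 4, 5, 8}  B5 = {0, 2, 4, 5}  B6 = {0, 2, 4, 10}  B7 = {0, 2, 3, 10}  B8 = {2, 3, 7, 10}  B9 = {3, 7, 9, 10}
Tree: B1–B2, B2–B3, B3–B4, B4–B5, B5–B6, B6–B7, B7–B8, B8–B9

Each bag holds 4 vertices, so the decomposition has width 3, which upper-bounds the treewidth. For the lower bound: the 4 vertex sets {1,6,11}, {8}, {5}, {0,2,4,10} are disjoint, each induces a connected subgraph, and every pair is joined by at least one edge of G. Contracting each set to a single vertex therefore yields K_{4} as a minor, and since treewidth is minor-monotone, tw(G) ≥ tw(K_{4}) = 3. Therefore the treewidth is 3.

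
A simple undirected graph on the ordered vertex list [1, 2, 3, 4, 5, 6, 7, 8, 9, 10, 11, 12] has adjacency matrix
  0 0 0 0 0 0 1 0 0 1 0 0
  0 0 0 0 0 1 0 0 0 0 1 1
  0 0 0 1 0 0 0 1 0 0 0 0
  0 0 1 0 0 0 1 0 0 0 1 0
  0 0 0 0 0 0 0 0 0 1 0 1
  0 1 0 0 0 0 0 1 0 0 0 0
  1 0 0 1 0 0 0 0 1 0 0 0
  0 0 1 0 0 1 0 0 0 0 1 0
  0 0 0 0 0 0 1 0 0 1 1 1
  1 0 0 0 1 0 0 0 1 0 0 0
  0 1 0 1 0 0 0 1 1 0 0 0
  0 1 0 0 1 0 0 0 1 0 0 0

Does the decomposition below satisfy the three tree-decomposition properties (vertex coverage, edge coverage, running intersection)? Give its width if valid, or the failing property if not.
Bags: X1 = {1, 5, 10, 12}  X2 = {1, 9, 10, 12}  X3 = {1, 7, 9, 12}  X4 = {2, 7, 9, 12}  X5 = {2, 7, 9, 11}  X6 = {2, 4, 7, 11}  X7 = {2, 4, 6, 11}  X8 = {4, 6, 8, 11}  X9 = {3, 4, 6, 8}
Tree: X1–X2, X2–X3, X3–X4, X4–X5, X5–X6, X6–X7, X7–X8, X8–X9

Yes; width 3.

Checking the three conditions: (i) the bags cover all of {1, 2, 3, 4, 5, 6, 7, 8, 9, 10, 11, 12}; (ii) for each edge, some bag contains both endpoints; (iii) the bags containing any fixed vertex form a subtree. All hold, so the decomposition is valid with width 4 − 1 = 3.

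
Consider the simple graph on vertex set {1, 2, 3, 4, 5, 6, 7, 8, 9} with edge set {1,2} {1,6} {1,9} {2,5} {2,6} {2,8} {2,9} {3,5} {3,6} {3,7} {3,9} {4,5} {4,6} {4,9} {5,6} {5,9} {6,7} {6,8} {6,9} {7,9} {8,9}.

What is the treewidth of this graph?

3

A width-3 tree decomposition is:
Bags: B1 = {4, 5, 6, 9}  B2 = {2, 5, 6, 9}  B3 = {3, 5, 6, 9}  B4 = {1, 2, 6, 9}  B5 = {2, 6, 8, 9}  B6 = {3, 6, 7, 9}
Tree: B1–B2, B1–B3, B2–B4, B2–B5, B3–B6
Each bag holds 4 vertices, so the decomposition has width 3, which upper-bounds the treewidth. Conversely, {2, 6, 8, 9} is a clique of size 4, and the vertices of any clique must share a bag in every tree decomposition; so some bag has ≥ 4 vertices and tw(G) ≥ 3. The upper and lower bounds meet at 3, so that is the treewidth.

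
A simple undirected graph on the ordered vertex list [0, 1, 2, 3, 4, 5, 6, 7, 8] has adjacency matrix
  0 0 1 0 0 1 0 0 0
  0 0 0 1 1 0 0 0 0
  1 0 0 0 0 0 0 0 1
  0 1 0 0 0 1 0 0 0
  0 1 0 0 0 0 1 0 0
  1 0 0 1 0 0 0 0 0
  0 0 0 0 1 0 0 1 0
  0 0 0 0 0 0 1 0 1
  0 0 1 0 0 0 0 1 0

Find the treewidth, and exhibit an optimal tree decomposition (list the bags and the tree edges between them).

Treewidth 2.
Bags: B1 = {0, 2, 8}  B2 = {0, 5, 8}  B3 = {3, 5, 8}  B4 = {1, 3, 8}  B5 = {1, 4, 8}  B6 = {4, 6, 8}  B7 = {6, 7, 8}
Tree: B1–B2, B2–B3, B3–B4, B4–B5, B5–B6, B6–B7

The largest bag has 3 vertices, giving width 2; this decomposition certifies tw(G) ≤ 2. For the lower bound, G contains the cycle 8–2–0–5–3–1–4–6–7–8, so G is not a forest; only forests have treewidth ≤ 1, hence tw(G) ≥ 2. The upper and lower bounds meet at 2, so that is the treewidth.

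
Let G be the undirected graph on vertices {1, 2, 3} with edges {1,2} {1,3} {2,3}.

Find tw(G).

A width-2 tree decomposition is:
Bags: B1 = {1, 2, 3}
Tree: (single bag)
With just one bag of size 3, the width is 3 − 1 = 2, so tw(G) ≤ 2. For the lower bound, the 3 vertices {1, 2, 3} are pairwise adjacent, and any tree decomposition puts a clique entirely inside one bag — forcing width ≥ 2. Hence tw(G) = 2 exactly.

2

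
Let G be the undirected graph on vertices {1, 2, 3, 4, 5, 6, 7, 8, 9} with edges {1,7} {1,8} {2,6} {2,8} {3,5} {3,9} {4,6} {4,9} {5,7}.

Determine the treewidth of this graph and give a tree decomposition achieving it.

Each bag holds 3 vertices, so the decomposition has width 2, which upper-bounds the treewidth. For the lower bound, G contains the cycle 4–6–2–8–1–7–5–3–9–4, so G is not a forest; only forests have treewidth ≤ 1, hence tw(G) ≥ 2. Therefore the treewidth is 2.

Treewidth 2.
One such decomposition:
Bags: B1 = {2, 4, 6}  B2 = {2, 4, 8}  B3 = {1, 4, 8}  B4 = {1, 4, 7}  B5 = {4, 5, 7}  B6 = {3, 4, 5}  B7 = {3, 4, 9}
Tree: B1–B2, B2–B3, B3–B4, B4–B5, B5–B6, B6–B7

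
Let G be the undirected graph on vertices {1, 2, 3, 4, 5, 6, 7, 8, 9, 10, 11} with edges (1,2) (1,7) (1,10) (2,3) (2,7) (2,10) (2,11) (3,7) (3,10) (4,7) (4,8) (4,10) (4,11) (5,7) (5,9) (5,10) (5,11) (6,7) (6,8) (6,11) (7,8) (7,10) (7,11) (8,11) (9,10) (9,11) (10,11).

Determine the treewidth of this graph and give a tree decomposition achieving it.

Treewidth 3.
Bags: B1 = {2, 7, 10, 11}  B2 = {1, 2, 7, 10}  B3 = {5, 7, 10, 11}  B4 = {2, 3, 7, 10}  B5 = {4, 7, 10, 11}  B6 = {5, 9, 10, 11}  B7 = {4, 7, 8, 11}  B8 = {6, 7, 8, 11}
Tree: B1–B2, B1–B3, B2–B4, B3–B5, B3–B6, B5–B7, B7–B8

Each bag holds 4 vertices, so the decomposition has width 3, which upper-bounds the treewidth. Conversely, {5, 9, 10, 11} is a clique of size 4, and the vertices of any clique must share a bag in every tree decomposition; so some bag has ≥ 4 vertices and tw(G) ≥ 3. The upper and lower bounds meet at 3, so that is the treewidth.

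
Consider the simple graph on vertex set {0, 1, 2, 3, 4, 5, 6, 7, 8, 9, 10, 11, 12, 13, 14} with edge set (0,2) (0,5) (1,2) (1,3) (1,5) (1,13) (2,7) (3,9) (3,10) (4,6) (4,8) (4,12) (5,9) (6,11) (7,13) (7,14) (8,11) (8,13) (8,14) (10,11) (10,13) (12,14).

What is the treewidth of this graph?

A width-3 tree decomposition is:
Bags: B1 = {0, 2, 5, 9}  B2 = {1, 2, 5, 9}  B3 = {1, 2, 3, 9}  B4 = {1, 2, 3, 7}  B5 = {1, 3, 7, 13}  B6 = {3, 7, 10, 13}  B7 = {7, 10, 13, 14}  B8 = {8, 10, 13, 14}  B9 = {8, 10, 11, 14}  B10 = {8, 11, 12, 14}  B11 = {4, 8, 11, 12}  B12 = {4, 6, 11, 12}
Tree: B1–B2, B2–B3, B3–B4, B4–B5, B5–B6, B6–B7, B7–B8, B8–B9, B9–B10, B10–B11, B11–B12
Each bag holds 4 vertices, so the decomposition has width 3, which upper-bounds the treewidth. For the lower bound: the 4 vertex sets {0,5,9}, {2}, {1}, {3,7,10,13} are disjoint, each induces a connected subgraph, and every pair is joined by at least one edge of G. Contracting each set to a single vertex therefore yields K_{4} as a minor, and since treewidth is minor-monotone, tw(G) ≥ tw(K_{4}) = 3. Combining the bounds, tw(G) = 3.

3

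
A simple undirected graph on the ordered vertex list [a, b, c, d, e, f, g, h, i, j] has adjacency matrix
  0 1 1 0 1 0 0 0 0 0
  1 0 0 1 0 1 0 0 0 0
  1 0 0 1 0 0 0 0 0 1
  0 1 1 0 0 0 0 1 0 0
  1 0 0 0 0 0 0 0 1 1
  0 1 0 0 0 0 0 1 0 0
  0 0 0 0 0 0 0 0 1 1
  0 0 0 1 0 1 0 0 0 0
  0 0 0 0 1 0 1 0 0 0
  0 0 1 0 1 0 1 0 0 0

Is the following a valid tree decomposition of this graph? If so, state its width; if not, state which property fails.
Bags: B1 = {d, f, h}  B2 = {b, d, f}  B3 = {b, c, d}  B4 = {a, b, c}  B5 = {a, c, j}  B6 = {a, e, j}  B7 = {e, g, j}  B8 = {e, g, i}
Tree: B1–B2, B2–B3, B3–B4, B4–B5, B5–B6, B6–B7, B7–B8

Yes; width 2.

Vertex coverage: the bags together contain {a, b, c, d, e, f, g, h, i, j}, the full vertex set. Edge coverage: each edge of G has both endpoints in at least one bag. Running intersection: for every vertex, the bags containing it form a connected subtree. All three properties hold, so this is a valid tree decomposition of width max|bag| − 1 = 2, and hence tw(G) ≤ 2.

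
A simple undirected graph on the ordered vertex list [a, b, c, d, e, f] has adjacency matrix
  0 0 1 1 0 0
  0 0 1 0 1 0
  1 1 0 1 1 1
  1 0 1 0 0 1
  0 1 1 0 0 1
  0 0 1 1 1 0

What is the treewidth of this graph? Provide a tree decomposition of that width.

Treewidth 2.
One optimal decomposition is:
Bags: B1 = {c, e, f}  B2 = {c, d, f}  B3 = {b, c, e}  B4 = {a, c, d}
Tree: B1–B2, B1–B3, B2–B4

The largest bag has 3 vertices, giving width 2; this decomposition certifies tw(G) ≤ 2. Conversely, {a, c, d} is a clique of size 3, and the vertices of any clique must share a bag in every tree decomposition; so some bag has ≥ 3 vertices and tw(G) ≥ 2. Hence tw(G) = 2 exactly.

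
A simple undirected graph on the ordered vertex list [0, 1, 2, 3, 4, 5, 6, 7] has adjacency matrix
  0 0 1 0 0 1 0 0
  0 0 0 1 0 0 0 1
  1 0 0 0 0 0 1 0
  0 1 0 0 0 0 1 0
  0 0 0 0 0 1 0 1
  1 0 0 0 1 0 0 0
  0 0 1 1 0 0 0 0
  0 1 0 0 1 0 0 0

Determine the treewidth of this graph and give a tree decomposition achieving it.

Every bag has size at most 3, so the width is 3 − 1 = 2 and tw(G) ≤ 2. For the lower bound, G contains the cycle 0–5–4–7–1–3–6–2–0, so G is not a forest; only forests have treewidth ≤ 1, hence tw(G) ≥ 2. Hence tw(G) = 2 exactly.

Treewidth 2.
One such decomposition:
Bags: B1 = {0, 4, 5}  B2 = {0, 4, 7}  B3 = {0, 1, 7}  B4 = {0, 1, 3}  B5 = {0, 3, 6}  B6 = {0, 2, 6}
Tree: B1–B2, B2–B3, B3–B4, B4–B5, B5–B6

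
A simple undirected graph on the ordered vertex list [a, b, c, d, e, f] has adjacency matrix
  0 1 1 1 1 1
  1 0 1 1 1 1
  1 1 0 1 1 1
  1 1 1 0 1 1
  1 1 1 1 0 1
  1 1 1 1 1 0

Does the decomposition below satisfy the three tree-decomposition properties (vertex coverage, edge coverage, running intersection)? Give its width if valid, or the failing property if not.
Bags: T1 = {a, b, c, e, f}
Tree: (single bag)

No — vertex d appears in no bag.

A tree decomposition must satisfy three properties: every vertex lies in some bag; for every edge, both endpoints lie together in some bag; and for every vertex, the bags containing it form a connected subtree. Here vertex d appears in no bag, so the decomposition is invalid.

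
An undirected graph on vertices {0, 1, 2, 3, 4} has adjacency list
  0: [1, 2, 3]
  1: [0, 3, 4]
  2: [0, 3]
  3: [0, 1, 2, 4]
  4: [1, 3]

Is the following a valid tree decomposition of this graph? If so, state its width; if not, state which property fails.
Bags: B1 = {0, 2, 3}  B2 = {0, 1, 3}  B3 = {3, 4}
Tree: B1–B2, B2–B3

No — edge (1,4) lies in no bag.

A tree decomposition must satisfy three properties: every vertex lies in some bag; for every edge, both endpoints lie together in some bag; and for every vertex, the bags containing it form a connected subtree. Here edge (1,4) lies in no bag, so the decomposition is invalid.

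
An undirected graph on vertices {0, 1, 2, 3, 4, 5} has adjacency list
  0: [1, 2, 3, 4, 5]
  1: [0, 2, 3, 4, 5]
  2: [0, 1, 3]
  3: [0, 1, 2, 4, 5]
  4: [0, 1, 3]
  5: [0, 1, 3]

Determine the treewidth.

A width-3 tree decomposition is:
Bags: B1 = {0, 1, 3, 4}  B2 = {0, 1, 2, 3}  B3 = {0, 1, 3, 5}
Tree: B1–B2, B2–B3
The largest bag has 4 vertices, giving width 3; this decomposition certifies tw(G) ≤ 3. Conversely, {0, 1, 2, 3} is a clique of size 4, and the vertices of any clique must share a bag in every tree decomposition; so some bag has ≥ 4 vertices and tw(G) ≥ 3. The upper and lower bounds meet at 3, so that is the treewidth.

3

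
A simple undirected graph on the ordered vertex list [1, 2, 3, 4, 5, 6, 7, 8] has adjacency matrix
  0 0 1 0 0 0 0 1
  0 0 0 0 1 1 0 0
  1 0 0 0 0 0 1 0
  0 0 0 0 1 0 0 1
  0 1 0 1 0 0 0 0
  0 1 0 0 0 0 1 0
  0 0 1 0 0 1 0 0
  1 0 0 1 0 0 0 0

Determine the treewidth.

A width-2 tree decomposition is:
Bags: B1 = {4, 5, 8}  B2 = {2, 5, 8}  B3 = {2, 6, 8}  B4 = {6, 7, 8}  B5 = {3, 7, 8}  B6 = {1, 3, 8}
Tree: B1–B2, B2–B3, B3–B4, B4–B5, B5–B6
Each bag holds 3 vertices, so the decomposition has width 2, which upper-bounds the treewidth. For the lower bound, G contains the cycle 8–4–5–2–6–7–3–1–8, so G is not a forest; only forests have treewidth ≤ 1, hence tw(G) ≥ 2. Hence tw(G) = 2 exactly.

2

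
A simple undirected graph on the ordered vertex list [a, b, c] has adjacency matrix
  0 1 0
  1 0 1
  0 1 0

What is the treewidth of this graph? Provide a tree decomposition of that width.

The largest bag has 2 vertices, giving width 1; this decomposition certifies tw(G) ≤ 1. Since G has at least one edge (e.g. b–c), it is not an edgeless graph, so tw(G) ≥ 1. The upper and lower bounds meet at 1, so that is the treewidth.

Treewidth 1.
One such decomposition:
Bags: B1 = {b, c}  B2 = {a, b}
Tree: B1–B2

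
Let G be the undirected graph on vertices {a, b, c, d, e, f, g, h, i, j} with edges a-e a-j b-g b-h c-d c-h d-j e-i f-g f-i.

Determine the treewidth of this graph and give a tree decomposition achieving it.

Treewidth 2.
One such decomposition:
Bags: B1 = {a, d, j}  B2 = {a, c, d}  B3 = {a, c, h}  B4 = {a, b, h}  B5 = {a, b, g}  B6 = {a, f, g}  B7 = {a, f, i}  B8 = {a, e, i}
Tree: B1–B2, B2–B3, B3–B4, B4–B5, B5–B6, B6–B7, B7–B8

The largest bag has 3 vertices, giving width 2; this decomposition certifies tw(G) ≤ 2. Since a–j–d–c–h–b–g–f–i–e–a is a cycle in G, G is not acyclic. Forests are exactly the graphs of treewidth ≤ 1, so tw(G) ≥ 2. Therefore the treewidth is 2.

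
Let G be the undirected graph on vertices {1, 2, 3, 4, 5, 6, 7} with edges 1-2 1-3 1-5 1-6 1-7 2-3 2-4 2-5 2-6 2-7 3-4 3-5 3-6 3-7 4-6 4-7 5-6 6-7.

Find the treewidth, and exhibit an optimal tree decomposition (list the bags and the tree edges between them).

The largest bag has 5 vertices, giving width 4; this decomposition certifies tw(G) ≤ 4. Conversely, {1, 2, 3, 5, 6} is a clique of size 5, and the vertices of any clique must share a bag in every tree decomposition; so some bag has ≥ 5 vertices and tw(G) ≥ 4. Hence tw(G) = 4 exactly.

Treewidth 4.
One optimal decomposition is:
Bags: B1 = {2, 3, 4, 6, 7}  B2 = {1, 2, 3, 6, 7}  B3 = {1, 2, 3, 5, 6}
Tree: B1–B2, B2–B3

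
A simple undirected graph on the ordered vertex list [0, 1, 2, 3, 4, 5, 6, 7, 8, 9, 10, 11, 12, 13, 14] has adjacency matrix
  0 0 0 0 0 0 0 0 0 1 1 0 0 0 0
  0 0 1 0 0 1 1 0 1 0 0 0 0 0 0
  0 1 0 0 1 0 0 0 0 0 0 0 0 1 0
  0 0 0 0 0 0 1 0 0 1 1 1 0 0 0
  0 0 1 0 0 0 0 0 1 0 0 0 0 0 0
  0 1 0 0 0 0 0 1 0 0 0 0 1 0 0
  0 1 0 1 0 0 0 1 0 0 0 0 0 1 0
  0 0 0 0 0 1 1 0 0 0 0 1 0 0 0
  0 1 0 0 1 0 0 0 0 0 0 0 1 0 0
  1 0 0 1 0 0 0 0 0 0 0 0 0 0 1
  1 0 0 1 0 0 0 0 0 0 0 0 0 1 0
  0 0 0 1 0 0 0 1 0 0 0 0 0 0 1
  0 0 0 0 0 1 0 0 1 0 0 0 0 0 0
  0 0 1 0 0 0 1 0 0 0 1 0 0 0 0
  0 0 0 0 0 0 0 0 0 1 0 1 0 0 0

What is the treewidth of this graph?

A width-3 tree decomposition is:
Bags: B1 = {0, 9, 11, 14}  B2 = {0, 3, 9, 11}  B3 = {0, 3, 10, 11}  B4 = {3, 7, 10, 11}  B5 = {3, 6, 7, 10}  B6 = {6, 7, 10, 13}  B7 = {5, 6, 7, 13}  B8 = {1, 5, 6, 13}  B9 = {1, 2, 5, 13}  B10 = {1, 2, 5, 12}  B11 = {1, 2, 8, 12}  B12 = {2, 4, 8, 12}
Tree: B1–B2, B2–B3, B3–B4, B4–B5, B5–B6, B6–B7, B7–B8, B8–B9, B9–B10, B10–B11, B11–B12
Every bag has size at most 4, so the width is 4 − 1 = 3 and tw(G) ≤ 3. For the lower bound: the 4 vertex sets {0,9,14}, {11}, {3}, {6,7,10,13} are disjoint, each induces a connected subgraph, and every pair is joined by at least one edge of G. Contracting each set to a single vertex therefore yields K_{4} as a minor, and since treewidth is minor-monotone, tw(G) ≥ tw(K_{4}) = 3. The upper and lower bounds meet at 3, so that is the treewidth.

3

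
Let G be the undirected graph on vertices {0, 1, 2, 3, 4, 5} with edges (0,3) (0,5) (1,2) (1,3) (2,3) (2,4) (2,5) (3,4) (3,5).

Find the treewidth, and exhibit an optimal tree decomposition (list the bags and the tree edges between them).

Treewidth 2.
One optimal decomposition is:
Bags: B1 = {2, 3, 4}  B2 = {1, 2, 3}  B3 = {2, 3, 5}  B4 = {0, 3, 5}
Tree: B1–B2, B1–B3, B3–B4

Every bag has size at most 3, so the width is 3 − 1 = 2 and tw(G) ≤ 2. For the lower bound, the 3 vertices {0, 3, 5} are pairwise adjacent, and any tree decomposition puts a clique entirely inside one bag — forcing width ≥ 2. Hence tw(G) = 2 exactly.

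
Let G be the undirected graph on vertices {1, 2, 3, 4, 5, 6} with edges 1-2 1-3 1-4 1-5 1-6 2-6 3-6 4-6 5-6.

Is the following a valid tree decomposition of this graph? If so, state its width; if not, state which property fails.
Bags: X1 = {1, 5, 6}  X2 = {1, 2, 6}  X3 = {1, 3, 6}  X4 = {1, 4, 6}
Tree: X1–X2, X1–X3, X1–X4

Checking the three conditions: (i) the bags cover all of {1, 2, 3, 4, 5, 6}; (ii) for each edge, some bag contains both endpoints; (iii) the bags containing any fixed vertex form a subtree. All hold, so the decomposition is valid with width 3 − 1 = 2.

Yes; width 2.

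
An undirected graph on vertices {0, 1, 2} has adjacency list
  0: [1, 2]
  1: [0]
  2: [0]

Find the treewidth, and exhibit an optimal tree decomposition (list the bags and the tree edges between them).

The largest bag has 2 vertices, giving width 1; this decomposition certifies tw(G) ≤ 1. G has an edge, so its treewidth is at least 1. Therefore the treewidth is 1.

Treewidth 1.
One such decomposition:
Bags: B1 = {0, 2}  B2 = {0, 1}
Tree: B1–B2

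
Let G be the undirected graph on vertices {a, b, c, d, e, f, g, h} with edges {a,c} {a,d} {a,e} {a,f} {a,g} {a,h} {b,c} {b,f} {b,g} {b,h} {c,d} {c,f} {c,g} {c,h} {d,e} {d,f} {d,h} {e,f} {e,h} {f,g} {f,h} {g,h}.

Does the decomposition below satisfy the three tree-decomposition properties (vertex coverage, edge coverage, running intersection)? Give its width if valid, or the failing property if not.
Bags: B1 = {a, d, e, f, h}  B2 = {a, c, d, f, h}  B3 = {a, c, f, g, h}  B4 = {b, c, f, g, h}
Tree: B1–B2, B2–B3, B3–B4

Every vertex of G appears in some bag (union = {a, b, c, d, e, f, g, h}); every edge is covered by a bag; and for each vertex v the set of bags containing v is connected in the bag tree. The decomposition is therefore valid. The largest bag has 5 vertices, so the width is 4.

Yes; width 4.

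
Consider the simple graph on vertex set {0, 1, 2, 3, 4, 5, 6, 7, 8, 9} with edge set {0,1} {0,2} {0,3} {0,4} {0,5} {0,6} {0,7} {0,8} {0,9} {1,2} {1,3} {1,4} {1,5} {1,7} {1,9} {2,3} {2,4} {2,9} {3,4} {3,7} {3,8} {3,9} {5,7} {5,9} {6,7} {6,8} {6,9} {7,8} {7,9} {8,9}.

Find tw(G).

4

A width-4 tree decomposition is:
Bags: B1 = {0, 1, 3, 7, 9}  B2 = {0, 3, 7, 8, 9}  B3 = {0, 1, 2, 3, 9}  B4 = {0, 6, 7, 8, 9}  B5 = {0, 1, 2, 3, 4}  B6 = {0, 1, 5, 7, 9}
Tree: B1–B2, B1–B3, B2–B4, B3–B5, B1–B6
Every bag has size at most 5, so the width is 5 − 1 = 4 and tw(G) ≤ 4. For the lower bound, the 5 vertices {0, 1, 2, 3, 9} are pairwise adjacent, and any tree decomposition puts a clique entirely inside one bag — forcing width ≥ 4. The upper and lower bounds meet at 4, so that is the treewidth.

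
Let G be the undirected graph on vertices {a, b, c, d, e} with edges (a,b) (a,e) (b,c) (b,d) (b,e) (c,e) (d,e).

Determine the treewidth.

2

A width-2 tree decomposition is:
Bags: B1 = {b, d, e}  B2 = {a, b, e}  B3 = {b, c, e}
Tree: B1–B2, B2–B3
Each bag holds 3 vertices, so the decomposition has width 2, which upper-bounds the treewidth. Conversely, {b, d, e} is a clique of size 3, and the vertices of any clique must share a bag in every tree decomposition; so some bag has ≥ 3 vertices and tw(G) ≥ 2. Hence tw(G) = 2 exactly.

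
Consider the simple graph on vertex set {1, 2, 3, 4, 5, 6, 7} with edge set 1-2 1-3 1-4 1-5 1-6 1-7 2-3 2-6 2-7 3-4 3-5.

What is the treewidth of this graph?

A width-2 tree decomposition is:
Bags: B1 = {1, 2, 7}  B2 = {1, 2, 3}  B3 = {1, 2, 6}  B4 = {1, 3, 4}  B5 = {1, 3, 5}
Tree: B1–B2, B1–B3, B2–B4, B4–B5
Each bag holds 3 vertices, so the decomposition has width 2, which upper-bounds the treewidth. On the other hand G contains the 3-clique {1, 2, 3}. A clique must lie in a single bag of any decomposition, so no decomposition can have width below 2. Combining the bounds, tw(G) = 2.

2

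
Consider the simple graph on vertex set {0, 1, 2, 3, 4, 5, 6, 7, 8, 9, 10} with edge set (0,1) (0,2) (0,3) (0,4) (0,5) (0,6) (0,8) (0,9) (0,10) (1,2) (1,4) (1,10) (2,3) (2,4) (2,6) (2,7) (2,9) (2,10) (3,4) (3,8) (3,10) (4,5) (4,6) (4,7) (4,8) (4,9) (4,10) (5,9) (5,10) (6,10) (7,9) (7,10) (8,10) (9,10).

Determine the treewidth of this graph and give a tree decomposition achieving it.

Each bag holds 5 vertices, so the decomposition has width 4, which upper-bounds the treewidth. Conversely, {0, 3, 4, 8, 10} is a clique of size 5, and the vertices of any clique must share a bag in every tree decomposition; so some bag has ≥ 5 vertices and tw(G) ≥ 4. Therefore the treewidth is 4.

Treewidth 4.
One such decomposition:
Bags: B1 = {0, 2, 4, 9, 10}  B2 = {0, 4, 5, 9, 10}  B3 = {2, 4, 7, 9, 10}  B4 = {0, 2, 3, 4, 10}  B5 = {0, 2, 4, 6, 10}  B6 = {0, 3, 4, 8, 10}  B7 = {0, 1, 2, 4, 10}
Tree: B1–B2, B1–B3, B1–B4, B1–B5, B4–B6, B4–B7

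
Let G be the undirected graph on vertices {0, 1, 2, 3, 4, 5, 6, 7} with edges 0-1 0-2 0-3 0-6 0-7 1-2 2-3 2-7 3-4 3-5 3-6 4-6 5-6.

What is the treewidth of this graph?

2

A width-2 tree decomposition is:
Bags: B1 = {0, 2, 3}  B2 = {0, 1, 2}  B3 = {0, 3, 6}  B4 = {3, 5, 6}  B5 = {0, 2, 7}  B6 = {3, 4, 6}
Tree: B1–B2, B1–B3, B3–B4, B1–B5, B4–B6
Every bag has size at most 3, so the width is 3 − 1 = 2 and tw(G) ≤ 2. Conversely, {0, 1, 2} is a clique of size 3, and the vertices of any clique must share a bag in every tree decomposition; so some bag has ≥ 3 vertices and tw(G) ≥ 2. Therefore the treewidth is 2.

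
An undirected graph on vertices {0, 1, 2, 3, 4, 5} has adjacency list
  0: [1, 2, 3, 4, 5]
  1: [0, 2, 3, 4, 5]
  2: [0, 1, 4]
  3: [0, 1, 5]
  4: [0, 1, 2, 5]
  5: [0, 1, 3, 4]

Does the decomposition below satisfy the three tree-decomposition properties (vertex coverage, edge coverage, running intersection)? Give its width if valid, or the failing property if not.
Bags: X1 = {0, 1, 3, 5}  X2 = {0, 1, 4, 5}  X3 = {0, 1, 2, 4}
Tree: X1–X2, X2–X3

Every vertex of G appears in some bag (union = {0, 1, 2, 3, 4, 5}); every edge is covered by a bag; and for each vertex v the set of bags containing v is connected in the bag tree. The decomposition is therefore valid. The largest bag has 4 vertices, so the width is 3.

Yes; width 3.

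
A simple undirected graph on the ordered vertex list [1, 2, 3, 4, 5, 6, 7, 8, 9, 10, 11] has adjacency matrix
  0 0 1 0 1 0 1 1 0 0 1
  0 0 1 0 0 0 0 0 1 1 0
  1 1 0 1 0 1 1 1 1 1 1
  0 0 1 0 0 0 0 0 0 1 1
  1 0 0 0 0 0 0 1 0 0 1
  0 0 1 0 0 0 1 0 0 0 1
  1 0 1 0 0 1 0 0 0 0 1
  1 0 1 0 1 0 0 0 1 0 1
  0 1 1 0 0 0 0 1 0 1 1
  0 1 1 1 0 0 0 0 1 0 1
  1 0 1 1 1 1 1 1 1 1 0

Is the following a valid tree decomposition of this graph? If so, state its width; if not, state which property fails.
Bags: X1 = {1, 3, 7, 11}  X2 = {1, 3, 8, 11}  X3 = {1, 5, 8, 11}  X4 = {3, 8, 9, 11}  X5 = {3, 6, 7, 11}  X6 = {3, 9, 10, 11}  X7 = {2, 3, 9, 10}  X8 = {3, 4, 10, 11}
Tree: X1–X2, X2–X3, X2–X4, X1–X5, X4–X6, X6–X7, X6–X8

Yes; width 3.

Vertex coverage: the bags together contain {1, 2, 3, 4, 5, 6, 7, 8, 9, 10, 11}, the full vertex set. Edge coverage: each edge of G has both endpoints in at least one bag. Running intersection: for every vertex, the bags containing it form a connected subtree. All three properties hold, so this is a valid tree decomposition of width max|bag| − 1 = 3, and hence tw(G) ≤ 3.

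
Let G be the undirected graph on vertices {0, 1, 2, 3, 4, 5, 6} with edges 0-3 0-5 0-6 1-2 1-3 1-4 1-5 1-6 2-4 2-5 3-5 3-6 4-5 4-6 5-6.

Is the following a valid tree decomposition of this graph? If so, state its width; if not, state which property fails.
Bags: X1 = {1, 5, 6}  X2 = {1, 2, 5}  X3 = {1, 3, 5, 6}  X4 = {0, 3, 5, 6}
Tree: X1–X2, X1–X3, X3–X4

A tree decomposition must satisfy three properties: every vertex lies in some bag; for every edge, both endpoints lie together in some bag; and for every vertex, the bags containing it form a connected subtree. Here vertex 4 appears in no bag, so the decomposition is invalid.

No — vertex 4 appears in no bag.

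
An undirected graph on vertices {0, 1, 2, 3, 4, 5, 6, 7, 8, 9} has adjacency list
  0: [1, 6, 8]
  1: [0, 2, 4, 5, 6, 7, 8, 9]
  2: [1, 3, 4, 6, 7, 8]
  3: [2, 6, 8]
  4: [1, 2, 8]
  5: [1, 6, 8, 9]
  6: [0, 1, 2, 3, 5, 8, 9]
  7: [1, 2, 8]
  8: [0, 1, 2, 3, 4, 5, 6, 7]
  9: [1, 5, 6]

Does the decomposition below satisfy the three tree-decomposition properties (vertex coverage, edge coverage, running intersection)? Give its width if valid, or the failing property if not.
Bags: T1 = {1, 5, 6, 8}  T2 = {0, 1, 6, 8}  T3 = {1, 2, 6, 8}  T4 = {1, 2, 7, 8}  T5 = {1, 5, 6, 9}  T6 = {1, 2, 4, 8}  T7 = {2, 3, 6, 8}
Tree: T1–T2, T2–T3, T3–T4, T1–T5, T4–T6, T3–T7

Vertex coverage: the bags together contain {0, 1, 2, 3, 4, 5, 6, 7, 8, 9}, the full vertex set. Edge coverage: each edge of G has both endpoints in at least one bag. Running intersection: for every vertex, the bags containing it form a connected subtree. All three properties hold, so this is a valid tree decomposition of width max|bag| − 1 = 3, and hence tw(G) ≤ 3.

Yes; width 3.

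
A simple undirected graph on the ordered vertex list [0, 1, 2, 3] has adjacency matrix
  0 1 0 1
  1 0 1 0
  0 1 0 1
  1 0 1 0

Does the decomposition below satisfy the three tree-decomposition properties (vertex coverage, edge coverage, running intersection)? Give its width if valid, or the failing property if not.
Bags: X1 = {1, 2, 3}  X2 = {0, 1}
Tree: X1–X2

A tree decomposition must satisfy three properties: every vertex lies in some bag; for every edge, both endpoints lie together in some bag; and for every vertex, the bags containing it form a connected subtree. Here edge (3,0) lies in no bag, so the decomposition is invalid.

No — edge (3,0) lies in no bag.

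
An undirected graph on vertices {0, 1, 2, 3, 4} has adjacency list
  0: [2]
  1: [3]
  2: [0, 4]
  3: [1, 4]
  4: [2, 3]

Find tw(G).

1

A width-1 tree decomposition is:
Bags: B1 = {1, 3}  B2 = {3, 4}  B3 = {2, 4}  B4 = {0, 2}
Tree: B1–B2, B2–B3, B3–B4
Each bag holds 2 vertices, so the decomposition has width 1, which upper-bounds the treewidth. Any graph with an edge has treewidth ≥ 1, and G has the edge 1–3. Combining the bounds, tw(G) = 1.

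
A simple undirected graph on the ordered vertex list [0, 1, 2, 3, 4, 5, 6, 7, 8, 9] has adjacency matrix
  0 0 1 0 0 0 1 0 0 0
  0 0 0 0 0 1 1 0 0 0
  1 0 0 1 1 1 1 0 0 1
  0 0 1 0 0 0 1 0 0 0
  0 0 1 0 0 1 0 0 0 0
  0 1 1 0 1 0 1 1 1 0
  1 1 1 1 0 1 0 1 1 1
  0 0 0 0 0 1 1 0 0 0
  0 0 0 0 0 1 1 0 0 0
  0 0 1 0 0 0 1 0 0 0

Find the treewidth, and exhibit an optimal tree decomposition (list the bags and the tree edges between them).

Each bag holds 3 vertices, so the decomposition has width 2, which upper-bounds the treewidth. For the lower bound, the 3 vertices {2, 4, 5} are pairwise adjacent, and any tree decomposition puts a clique entirely inside one bag — forcing width ≥ 2. Therefore the treewidth is 2.

Treewidth 2.
Bags: B1 = {1, 5, 6}  B2 = {2, 5, 6}  B3 = {5, 6, 8}  B4 = {2, 6, 9}  B5 = {2, 3, 6}  B6 = {0, 2, 6}  B7 = {5, 6, 7}  B8 = {2, 4, 5}
Tree: B1–B2, B2–B3, B2–B4, B2–B5, B5–B6, B2–B7, B2–B8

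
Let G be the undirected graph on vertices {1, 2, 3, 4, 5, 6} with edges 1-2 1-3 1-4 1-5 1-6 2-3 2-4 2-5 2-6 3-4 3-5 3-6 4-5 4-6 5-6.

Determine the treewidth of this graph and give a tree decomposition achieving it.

Treewidth 5.
One such decomposition:
Bags: B1 = {1, 2, 3, 4, 5, 6}
Tree: (single bag)

With just one bag of size 6, the width is 6 − 1 = 5, so tw(G) ≤ 5. Conversely, {1, 2, 3, 4, 5, 6} is a clique of size 6, and the vertices of any clique must share a bag in every tree decomposition; so some bag has ≥ 6 vertices and tw(G) ≥ 5. Therefore the treewidth is 5.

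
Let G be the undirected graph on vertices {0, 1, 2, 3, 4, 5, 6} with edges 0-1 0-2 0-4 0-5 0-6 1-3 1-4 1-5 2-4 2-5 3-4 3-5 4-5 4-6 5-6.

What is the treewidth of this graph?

3

A width-3 tree decomposition is:
Bags: B1 = {0, 2, 4, 5}  B2 = {0, 1, 4, 5}  B3 = {0, 4, 5, 6}  B4 = {1, 3, 4, 5}
Tree: B1–B2, B2–B3, B2–B4
Every bag has size at most 4, so the width is 4 − 1 = 3 and tw(G) ≤ 3. On the other hand G contains the 4-clique {0, 1, 4, 5}. A clique must lie in a single bag of any decomposition, so no decomposition can have width below 3. Therefore the treewidth is 3.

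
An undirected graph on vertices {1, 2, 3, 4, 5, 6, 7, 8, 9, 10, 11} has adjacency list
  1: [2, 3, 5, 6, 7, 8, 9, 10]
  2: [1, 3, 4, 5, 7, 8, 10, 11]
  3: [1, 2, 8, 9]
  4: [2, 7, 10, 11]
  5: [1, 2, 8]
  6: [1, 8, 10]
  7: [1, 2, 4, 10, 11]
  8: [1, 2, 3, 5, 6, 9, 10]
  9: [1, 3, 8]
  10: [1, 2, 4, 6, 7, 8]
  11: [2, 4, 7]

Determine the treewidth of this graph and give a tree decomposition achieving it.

Treewidth 3.
One optimal decomposition is:
Bags: B1 = {1, 6, 8, 10}  B2 = {1, 2, 8, 10}  B3 = {1, 2, 3, 8}  B4 = {1, 2, 7, 10}  B5 = {2, 4, 7, 10}  B6 = {2, 4, 7, 11}  B7 = {1, 2, 5, 8}  B8 = {1, 3, 8, 9}
Tree: B1–B2, B2–B3, B2–B4, B4–B5, B5–B6, B3–B7, B3–B8

Every bag has size at most 4, so the width is 4 − 1 = 3 and tw(G) ≤ 3. Conversely, {1, 3, 8, 9} is a clique of size 4, and the vertices of any clique must share a bag in every tree decomposition; so some bag has ≥ 4 vertices and tw(G) ≥ 3. Hence tw(G) = 3 exactly.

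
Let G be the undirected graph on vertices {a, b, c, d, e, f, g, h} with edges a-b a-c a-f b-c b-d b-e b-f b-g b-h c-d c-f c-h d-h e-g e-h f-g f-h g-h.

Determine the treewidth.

3

A width-3 tree decomposition is:
Bags: B1 = {b, e, g, h}  B2 = {b, f, g, h}  B3 = {b, c, f, h}  B4 = {b, c, d, h}  B5 = {a, b, c, f}
Tree: B1–B2, B2–B3, B3–B4, B3–B5
Each bag holds 4 vertices, so the decomposition has width 3, which upper-bounds the treewidth. Conversely, {b, c, d, h} is a clique of size 4, and the vertices of any clique must share a bag in every tree decomposition; so some bag has ≥ 4 vertices and tw(G) ≥ 3. Combining the bounds, tw(G) = 3.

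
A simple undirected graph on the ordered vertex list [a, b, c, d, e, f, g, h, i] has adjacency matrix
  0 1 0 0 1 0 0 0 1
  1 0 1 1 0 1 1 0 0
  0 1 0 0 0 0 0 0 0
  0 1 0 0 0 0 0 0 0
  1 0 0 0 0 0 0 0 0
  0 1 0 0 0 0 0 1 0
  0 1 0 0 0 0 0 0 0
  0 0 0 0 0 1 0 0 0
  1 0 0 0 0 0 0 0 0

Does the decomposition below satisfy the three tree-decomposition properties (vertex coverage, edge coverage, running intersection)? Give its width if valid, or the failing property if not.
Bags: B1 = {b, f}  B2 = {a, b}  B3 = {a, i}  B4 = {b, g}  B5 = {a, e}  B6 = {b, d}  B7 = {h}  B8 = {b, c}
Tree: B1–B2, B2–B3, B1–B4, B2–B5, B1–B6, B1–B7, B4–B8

No — edge (f,h) lies in no bag.

A tree decomposition must satisfy three properties: every vertex lies in some bag; for every edge, both endpoints lie together in some bag; and for every vertex, the bags containing it form a connected subtree. Here edge (f,h) lies in no bag, so the decomposition is invalid.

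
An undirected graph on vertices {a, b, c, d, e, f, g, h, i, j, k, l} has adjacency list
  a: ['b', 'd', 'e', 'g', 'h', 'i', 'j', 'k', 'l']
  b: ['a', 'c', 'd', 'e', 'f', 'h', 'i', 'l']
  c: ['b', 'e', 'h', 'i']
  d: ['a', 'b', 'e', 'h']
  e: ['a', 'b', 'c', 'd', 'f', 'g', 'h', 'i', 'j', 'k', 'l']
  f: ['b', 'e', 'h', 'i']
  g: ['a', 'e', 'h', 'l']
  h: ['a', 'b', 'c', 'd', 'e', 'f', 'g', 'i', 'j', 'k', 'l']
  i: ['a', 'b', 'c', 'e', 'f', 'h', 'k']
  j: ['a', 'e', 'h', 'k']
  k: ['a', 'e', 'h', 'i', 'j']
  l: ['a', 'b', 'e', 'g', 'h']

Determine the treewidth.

4

A width-4 tree decomposition is:
Bags: B1 = {b, c, e, h, i}  B2 = {a, b, e, h, i}  B3 = {a, e, h, i, k}  B4 = {a, b, e, h, l}  B5 = {b, e, f, h, i}  B6 = {a, e, h, j, k}  B7 = {a, e, g, h, l}  B8 = {a, b, d, e, h}
Tree: B1–B2, B2–B3, B2–B4, B2–B5, B3–B6, B4–B7, B2–B8
The largest bag has 5 vertices, giving width 4; this decomposition certifies tw(G) ≤ 4. Conversely, {a, e, g, h, l} is a clique of size 5, and the vertices of any clique must share a bag in every tree decomposition; so some bag has ≥ 5 vertices and tw(G) ≥ 4. Therefore the treewidth is 4.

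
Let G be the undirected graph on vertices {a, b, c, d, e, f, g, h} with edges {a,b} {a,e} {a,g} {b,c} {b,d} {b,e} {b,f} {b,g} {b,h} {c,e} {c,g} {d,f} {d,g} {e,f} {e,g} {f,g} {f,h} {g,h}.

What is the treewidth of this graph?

A width-3 tree decomposition is:
Bags: B1 = {b, e, f, g}  B2 = {a, b, e, g}  B3 = {b, f, g, h}  B4 = {b, d, f, g}  B5 = {b, c, e, g}
Tree: B1–B2, B1–B3, B3–B4, B1–B5
Every bag has size at most 4, so the width is 4 − 1 = 3 and tw(G) ≤ 3. For the lower bound, the 4 vertices {a, b, e, g} are pairwise adjacent, and any tree decomposition puts a clique entirely inside one bag — forcing width ≥ 3. Combining the bounds, tw(G) = 3.

3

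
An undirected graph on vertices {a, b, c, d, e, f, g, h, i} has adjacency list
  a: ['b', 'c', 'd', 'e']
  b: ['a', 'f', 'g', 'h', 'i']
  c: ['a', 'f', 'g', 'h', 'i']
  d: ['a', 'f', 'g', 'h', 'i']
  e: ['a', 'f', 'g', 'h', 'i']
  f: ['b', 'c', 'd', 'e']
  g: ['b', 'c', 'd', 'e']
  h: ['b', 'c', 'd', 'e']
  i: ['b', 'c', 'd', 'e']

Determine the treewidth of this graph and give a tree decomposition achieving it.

Treewidth 4.
Bags: B1 = {b, c, d, e, i}  B2 = {a, b, c, d, e}  B3 = {b, c, d, e, h}  B4 = {b, c, d, e, g}  B5 = {b, c, d, e, f}
Tree: B1–B2, B2–B3, B3–B4, B4–B5

The largest bag has 5 vertices, giving width 4; this decomposition certifies tw(G) ≤ 4. For the lower bound: the 5 vertex sets {d,i}, {a,b}, {c,h}, {e}, {g} are disjoint, each induces a connected subgraph, and every pair is joined by at least one edge of G. Contracting each set to a single vertex therefore yields K_{5} as a minor, and since treewidth is minor-monotone, tw(G) ≥ tw(K_{5}) = 4. Hence tw(G) = 4 exactly.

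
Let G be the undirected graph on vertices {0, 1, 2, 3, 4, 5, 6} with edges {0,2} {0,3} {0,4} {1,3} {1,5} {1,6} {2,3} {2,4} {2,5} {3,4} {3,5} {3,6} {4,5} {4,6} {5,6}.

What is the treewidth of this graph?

3

A width-3 tree decomposition is:
Bags: B1 = {0, 2, 3, 4}  B2 = {2, 3, 4, 5}  B3 = {3, 4, 5, 6}  B4 = {1, 3, 5, 6}
Tree: B1–B2, B2–B3, B3–B4
Each bag holds 4 vertices, so the decomposition has width 3, which upper-bounds the treewidth. For the lower bound, the 4 vertices {1, 3, 5, 6} are pairwise adjacent, and any tree decomposition puts a clique entirely inside one bag — forcing width ≥ 3. Hence tw(G) = 3 exactly.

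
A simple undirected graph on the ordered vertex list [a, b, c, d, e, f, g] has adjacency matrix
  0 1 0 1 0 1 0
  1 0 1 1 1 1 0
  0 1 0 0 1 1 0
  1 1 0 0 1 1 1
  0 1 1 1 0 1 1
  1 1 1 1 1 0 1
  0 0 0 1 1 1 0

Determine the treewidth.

3

A width-3 tree decomposition is:
Bags: B1 = {a, b, d, f}  B2 = {b, d, e, f}  B3 = {b, c, e, f}  B4 = {d, e, f, g}
Tree: B1–B2, B2–B3, B2–B4
Every bag has size at most 4, so the width is 4 − 1 = 3 and tw(G) ≤ 3. For the lower bound, the 4 vertices {d, e, f, g} are pairwise adjacent, and any tree decomposition puts a clique entirely inside one bag — forcing width ≥ 3. The upper and lower bounds meet at 3, so that is the treewidth.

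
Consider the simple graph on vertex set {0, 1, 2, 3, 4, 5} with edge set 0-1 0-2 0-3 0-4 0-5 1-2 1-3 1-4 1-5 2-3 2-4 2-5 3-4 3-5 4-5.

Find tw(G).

5

A width-5 tree decomposition is:
Bags: B1 = {0, 1, 2, 3, 4, 5}
Tree: (single bag)
A single bag containing all 6 vertices is trivially a valid decomposition of width 5. Conversely, {0, 1, 2, 3, 4, 5} is a clique of size 6, and the vertices of any clique must share a bag in every tree decomposition; so some bag has ≥ 6 vertices and tw(G) ≥ 5. Therefore the treewidth is 5.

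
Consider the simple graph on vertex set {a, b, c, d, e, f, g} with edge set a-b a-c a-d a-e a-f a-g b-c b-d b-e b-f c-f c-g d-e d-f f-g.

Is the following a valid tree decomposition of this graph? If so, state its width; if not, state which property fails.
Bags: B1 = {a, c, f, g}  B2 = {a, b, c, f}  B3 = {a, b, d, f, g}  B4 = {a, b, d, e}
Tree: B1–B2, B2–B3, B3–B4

No — bags containing vertex g are not connected in the tree.

A tree decomposition must satisfy three properties: every vertex lies in some bag; for every edge, both endpoints lie together in some bag; and for every vertex, the bags containing it form a connected subtree. Here bags containing vertex g are not connected in the tree, so the decomposition is invalid.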